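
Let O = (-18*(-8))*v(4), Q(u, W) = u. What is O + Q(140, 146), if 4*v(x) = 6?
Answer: 356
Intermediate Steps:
v(x) = 3/2 (v(x) = (¼)*6 = 3/2)
O = 216 (O = -18*(-8)*(3/2) = 144*(3/2) = 216)
O + Q(140, 146) = 216 + 140 = 356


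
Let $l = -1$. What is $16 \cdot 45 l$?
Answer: $-720$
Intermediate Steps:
$16 \cdot 45 l = 16 \cdot 45 \left(-1\right) = 720 \left(-1\right) = -720$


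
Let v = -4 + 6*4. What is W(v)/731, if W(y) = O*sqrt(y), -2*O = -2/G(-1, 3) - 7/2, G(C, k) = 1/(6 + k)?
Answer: sqrt(5)/34 ≈ 0.065767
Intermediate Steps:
O = 43/4 (O = -(-2/(1/(6 + 3)) - 7/2)/2 = -(-2/(1/9) - 7*1/2)/2 = -(-2/1/9 - 7/2)/2 = -(-2*9 - 7/2)/2 = -(-18 - 7/2)/2 = -1/2*(-43/2) = 43/4 ≈ 10.750)
v = 20 (v = -4 + 24 = 20)
W(y) = 43*sqrt(y)/4
W(v)/731 = (43*sqrt(20)/4)/731 = (43*(2*sqrt(5))/4)*(1/731) = (43*sqrt(5)/2)*(1/731) = sqrt(5)/34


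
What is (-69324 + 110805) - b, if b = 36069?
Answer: 5412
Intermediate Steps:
(-69324 + 110805) - b = (-69324 + 110805) - 1*36069 = 41481 - 36069 = 5412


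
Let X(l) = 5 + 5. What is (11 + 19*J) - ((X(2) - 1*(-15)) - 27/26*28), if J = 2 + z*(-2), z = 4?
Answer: -1286/13 ≈ -98.923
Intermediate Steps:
X(l) = 10
J = -6 (J = 2 + 4*(-2) = 2 - 8 = -6)
(11 + 19*J) - ((X(2) - 1*(-15)) - 27/26*28) = (11 + 19*(-6)) - ((10 - 1*(-15)) - 27/26*28) = (11 - 114) - ((10 + 15) - 27*1/26*28) = -103 - (25 - 27/26*28) = -103 - (25 - 378/13) = -103 - 1*(-53/13) = -103 + 53/13 = -1286/13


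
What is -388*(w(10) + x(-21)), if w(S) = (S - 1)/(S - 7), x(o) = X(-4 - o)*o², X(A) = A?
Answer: -2910000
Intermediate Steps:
x(o) = o²*(-4 - o) (x(o) = (-4 - o)*o² = o²*(-4 - o))
w(S) = (-1 + S)/(-7 + S)
-388*(w(10) + x(-21)) = -388*((-1 + 10)/(-7 + 10) + (-21)²*(-4 - 1*(-21))) = -388*(9/3 + 441*(-4 + 21)) = -388*((⅓)*9 + 441*17) = -388*(3 + 7497) = -388*7500 = -2910000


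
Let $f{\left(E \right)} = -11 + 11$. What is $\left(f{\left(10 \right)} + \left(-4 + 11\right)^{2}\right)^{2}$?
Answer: $2401$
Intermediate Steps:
$f{\left(E \right)} = 0$
$\left(f{\left(10 \right)} + \left(-4 + 11\right)^{2}\right)^{2} = \left(0 + \left(-4 + 11\right)^{2}\right)^{2} = \left(0 + 7^{2}\right)^{2} = \left(0 + 49\right)^{2} = 49^{2} = 2401$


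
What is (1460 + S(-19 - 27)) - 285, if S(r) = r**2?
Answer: 3291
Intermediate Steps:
(1460 + S(-19 - 27)) - 285 = (1460 + (-19 - 27)**2) - 285 = (1460 + (-46)**2) - 285 = (1460 + 2116) - 285 = 3576 - 285 = 3291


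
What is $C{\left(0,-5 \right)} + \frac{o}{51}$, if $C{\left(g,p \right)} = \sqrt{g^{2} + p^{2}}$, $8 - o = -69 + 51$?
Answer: $\frac{281}{51} \approx 5.5098$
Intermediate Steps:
$o = 26$ ($o = 8 - \left(-69 + 51\right) = 8 - -18 = 8 + 18 = 26$)
$C{\left(0,-5 \right)} + \frac{o}{51} = \sqrt{0^{2} + \left(-5\right)^{2}} + \frac{26}{51} = \sqrt{0 + 25} + 26 \cdot \frac{1}{51} = \sqrt{25} + \frac{26}{51} = 5 + \frac{26}{51} = \frac{281}{51}$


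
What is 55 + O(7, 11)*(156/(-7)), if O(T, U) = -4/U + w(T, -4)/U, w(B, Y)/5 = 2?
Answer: 3299/77 ≈ 42.844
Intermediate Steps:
w(B, Y) = 10 (w(B, Y) = 5*2 = 10)
O(T, U) = 6/U (O(T, U) = -4/U + 10/U = 6/U)
55 + O(7, 11)*(156/(-7)) = 55 + (6/11)*(156/(-7)) = 55 + (6*(1/11))*(156*(-⅐)) = 55 + (6/11)*(-156/7) = 55 - 936/77 = 3299/77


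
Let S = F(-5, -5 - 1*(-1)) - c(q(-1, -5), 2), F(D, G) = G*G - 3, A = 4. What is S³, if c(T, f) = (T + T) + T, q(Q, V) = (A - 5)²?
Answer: 1000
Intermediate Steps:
q(Q, V) = 1 (q(Q, V) = (4 - 5)² = (-1)² = 1)
c(T, f) = 3*T (c(T, f) = 2*T + T = 3*T)
F(D, G) = -3 + G² (F(D, G) = G² - 3 = -3 + G²)
S = 10 (S = (-3 + (-5 - 1*(-1))²) - 3 = (-3 + (-5 + 1)²) - 1*3 = (-3 + (-4)²) - 3 = (-3 + 16) - 3 = 13 - 3 = 10)
S³ = 10³ = 1000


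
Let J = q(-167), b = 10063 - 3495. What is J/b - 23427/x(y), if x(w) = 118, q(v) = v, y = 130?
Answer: -76944121/387512 ≈ -198.56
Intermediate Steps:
b = 6568
J = -167
J/b - 23427/x(y) = -167/6568 - 23427/118 = -76944121/387512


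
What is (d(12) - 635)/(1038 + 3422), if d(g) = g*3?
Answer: -599/4460 ≈ -0.13431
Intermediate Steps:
d(g) = 3*g
(d(12) - 635)/(1038 + 3422) = (3*12 - 635)/(1038 + 3422) = (36 - 635)/4460 = -599*1/4460 = -599/4460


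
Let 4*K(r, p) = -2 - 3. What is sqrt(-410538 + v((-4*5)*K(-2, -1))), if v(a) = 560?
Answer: I*sqrt(409978) ≈ 640.29*I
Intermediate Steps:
K(r, p) = -5/4 (K(r, p) = (-2 - 3)/4 = (1/4)*(-5) = -5/4)
sqrt(-410538 + v((-4*5)*K(-2, -1))) = sqrt(-410538 + 560) = sqrt(-409978) = I*sqrt(409978)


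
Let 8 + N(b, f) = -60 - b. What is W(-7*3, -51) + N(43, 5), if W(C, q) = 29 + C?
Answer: -103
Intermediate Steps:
N(b, f) = -68 - b (N(b, f) = -8 + (-60 - b) = -68 - b)
W(-7*3, -51) + N(43, 5) = (29 - 7*3) + (-68 - 1*43) = (29 - 21) + (-68 - 43) = 8 - 111 = -103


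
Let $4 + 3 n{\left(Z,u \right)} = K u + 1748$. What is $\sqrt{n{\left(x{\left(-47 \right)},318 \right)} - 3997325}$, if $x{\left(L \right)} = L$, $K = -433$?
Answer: $\frac{5 i \sqrt{1455351}}{3} \approx 2010.6 i$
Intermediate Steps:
$n{\left(Z,u \right)} = \frac{1744}{3} - \frac{433 u}{3}$ ($n{\left(Z,u \right)} = - \frac{4}{3} + \frac{- 433 u + 1748}{3} = - \frac{4}{3} + \frac{1748 - 433 u}{3} = - \frac{4}{3} - \left(- \frac{1748}{3} + \frac{433 u}{3}\right) = \frac{1744}{3} - \frac{433 u}{3}$)
$\sqrt{n{\left(x{\left(-47 \right)},318 \right)} - 3997325} = \sqrt{\left(\frac{1744}{3} - 45898\right) - 3997325} = \sqrt{- \frac{135950}{3} - 3997325} = \sqrt{- \frac{12127925}{3}} = \frac{5 i \sqrt{1455351}}{3}$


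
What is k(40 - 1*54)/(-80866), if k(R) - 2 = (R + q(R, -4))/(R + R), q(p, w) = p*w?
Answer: -1/161732 ≈ -6.1831e-6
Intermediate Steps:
k(R) = 1/2 (k(R) = 2 + (R + R*(-4))/(R + R) = 2 + (R - 4*R)/((2*R)) = 2 + (-3*R)*(1/(2*R)) = 2 - 3/2 = 1/2)
k(40 - 1*54)/(-80866) = (1/2)/(-80866) = (1/2)*(-1/80866) = -1/161732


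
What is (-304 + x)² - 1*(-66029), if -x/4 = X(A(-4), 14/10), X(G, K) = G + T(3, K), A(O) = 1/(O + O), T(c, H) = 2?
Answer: 652245/4 ≈ 1.6306e+5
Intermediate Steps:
A(O) = 1/(2*O)
X(G, K) = 2 + G (X(G, K) = G + 2 = 2 + G)
x = -15/2 (x = -4*(2 + (½)/(-4)) = -4*(2 + (½)*(-¼)) = -4*(2 - ⅛) = -4*15/8 = -15/2 ≈ -7.5000)
(-304 + x)² - 1*(-66029) = (-304 - 15/2)² - 1*(-66029) = (-623/2)² + 66029 = 388129/4 + 66029 = 652245/4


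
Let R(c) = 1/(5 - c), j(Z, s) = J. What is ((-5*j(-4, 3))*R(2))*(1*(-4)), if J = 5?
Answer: 100/3 ≈ 33.333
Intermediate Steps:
j(Z, s) = 5
((-5*j(-4, 3))*R(2))*(1*(-4)) = ((-5*5)*(-1/(-5 + 2)))*(1*(-4)) = -(-25)/(-3)*(-4) = -(-25)*(-1)/3*(-4) = -25*1/3*(-4) = -25/3*(-4) = 100/3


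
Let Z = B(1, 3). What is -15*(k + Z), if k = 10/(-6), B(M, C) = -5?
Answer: 100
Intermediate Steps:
Z = -5
k = -5/3 (k = 10*(-⅙) = -5/3 ≈ -1.6667)
-15*(k + Z) = -15*(-5/3 - 5) = -15*(-20/3) = 100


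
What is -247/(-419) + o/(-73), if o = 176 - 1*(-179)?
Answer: -130714/30587 ≈ -4.2735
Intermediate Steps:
o = 355 (o = 176 + 179 = 355)
-247/(-419) + o/(-73) = -247/(-419) + 355/(-73) = -247*(-1/419) + 355*(-1/73) = 247/419 - 355/73 = -130714/30587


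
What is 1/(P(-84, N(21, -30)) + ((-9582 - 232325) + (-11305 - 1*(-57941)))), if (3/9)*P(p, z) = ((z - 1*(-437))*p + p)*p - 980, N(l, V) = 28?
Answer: 1/9666077 ≈ 1.0345e-7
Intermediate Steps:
P(p, z) = -2940 + 3*p*(p + p*(437 + z)) (P(p, z) = 3*(((z - 1*(-437))*p + p)*p - 980) = 3*(((z + 437)*p + p)*p - 980) = 3*(((437 + z)*p + p)*p - 980) = 3*((p*(437 + z) + p)*p - 980) = 3*((p + p*(437 + z))*p - 980) = 3*(p*(p + p*(437 + z)) - 980) = 3*(-980 + p*(p + p*(437 + z))) = -2940 + 3*p*(p + p*(437 + z)))
1/(P(-84, N(21, -30)) + ((-9582 - 232325) + (-11305 - 1*(-57941)))) = 1/((-2940 + 1314*(-84)**2 + 3*28*(-84)**2) + ((-9582 - 232325) + (-11305 - 1*(-57941)))) = 1/((-2940 + 1314*7056 + 3*28*7056) + (-241907 + (-11305 + 57941))) = 1/((-2940 + 9271584 + 592704) + (-241907 + 46636)) = 1/(9861348 - 195271) = 1/9666077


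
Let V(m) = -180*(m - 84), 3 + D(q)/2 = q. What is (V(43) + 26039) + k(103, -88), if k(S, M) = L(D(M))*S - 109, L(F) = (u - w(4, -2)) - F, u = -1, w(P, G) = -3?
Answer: 52262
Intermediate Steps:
D(q) = -6 + 2*q
L(F) = 2 - F (L(F) = (-1 - 1*(-3)) - F = (-1 + 3) - F = 2 - F)
V(m) = 15120 - 180*m (V(m) = -180*(-84 + m) = 15120 - 180*m)
k(S, M) = -109 + S*(8 - 2*M) (k(S, M) = (2 - (-6 + 2*M))*S - 109 = (2 + (6 - 2*M))*S - 109 = (8 - 2*M)*S - 109 = S*(8 - 2*M) - 109 = -109 + S*(8 - 2*M))
(V(43) + 26039) + k(103, -88) = ((15120 - 180*43) + 26039) + (-109 - 2*103*(-4 - 88)) = ((15120 - 7740) + 26039) + (-109 - 2*103*(-92)) = (7380 + 26039) + (-109 + 18952) = 33419 + 18843 = 52262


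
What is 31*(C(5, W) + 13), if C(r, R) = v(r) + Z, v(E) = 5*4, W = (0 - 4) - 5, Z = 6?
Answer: 1209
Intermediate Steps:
W = -9 (W = -4 - 5 = -9)
v(E) = 20
C(r, R) = 26 (C(r, R) = 20 + 6 = 26)
31*(C(5, W) + 13) = 31*(26 + 13) = 31*39 = 1209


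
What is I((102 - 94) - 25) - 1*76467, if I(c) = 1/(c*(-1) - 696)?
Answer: -51921094/679 ≈ -76467.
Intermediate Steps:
I(c) = 1/(-696 - c) (I(c) = 1/(-c - 696) = 1/(-696 - c))
I((102 - 94) - 25) - 1*76467 = -1/(696 + ((102 - 94) - 25)) - 1*76467 = -1/(696 + (8 - 25)) - 76467 = -1/(696 - 17) - 76467 = -1/679 - 76467 = -51921094/679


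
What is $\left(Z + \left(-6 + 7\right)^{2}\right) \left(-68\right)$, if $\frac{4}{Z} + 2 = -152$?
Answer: $- \frac{5100}{77} \approx -66.234$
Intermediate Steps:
$Z = - \frac{2}{77}$ ($Z = \frac{4}{-2 - 152} = \frac{4}{-154} = 4 \left(- \frac{1}{154}\right) = - \frac{2}{77} \approx -0.025974$)
$\left(Z + \left(-6 + 7\right)^{2}\right) \left(-68\right) = \left(- \frac{2}{77} + \left(-6 + 7\right)^{2}\right) \left(-68\right) = \left(- \frac{2}{77} + 1^{2}\right) \left(-68\right) = \left(- \frac{2}{77} + 1\right) \left(-68\right) = \frac{75}{77} \left(-68\right) = - \frac{5100}{77}$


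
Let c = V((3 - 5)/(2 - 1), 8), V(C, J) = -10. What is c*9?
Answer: -90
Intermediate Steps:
c = -10
c*9 = -10*9 = -90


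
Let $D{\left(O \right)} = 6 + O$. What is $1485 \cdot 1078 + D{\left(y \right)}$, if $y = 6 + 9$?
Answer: $1600851$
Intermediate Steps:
$y = 15$
$1485 \cdot 1078 + D{\left(y \right)} = 1485 \cdot 1078 + \left(6 + 15\right) = 1600830 + 21 = 1600851$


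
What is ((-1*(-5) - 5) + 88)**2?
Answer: 7744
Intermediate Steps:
((-1*(-5) - 5) + 88)**2 = ((5 - 5) + 88)**2 = (0 + 88)**2 = 88**2 = 7744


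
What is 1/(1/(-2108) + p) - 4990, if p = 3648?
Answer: -38373013062/7689983 ≈ -4990.0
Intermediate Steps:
1/(1/(-2108) + p) - 4990 = 1/(1/(-2108) + 3648) - 4990 = 1/(-1/2108 + 3648) - 4990 = 1/(7689983/2108) - 4990 = 2108/7689983 - 4990 = -38373013062/7689983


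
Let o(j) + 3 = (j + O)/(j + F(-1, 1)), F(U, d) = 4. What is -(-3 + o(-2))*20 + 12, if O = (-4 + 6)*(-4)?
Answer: 232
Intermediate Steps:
O = -8 (O = 2*(-4) = -8)
o(j) = -3 + (-8 + j)/(4 + j) (o(j) = -3 + (j - 8)/(j + 4) = -3 + (-8 + j)/(4 + j))
-(-3 + o(-2))*20 + 12 = -(-3 + 2*(-10 - 1*(-2))/(4 - 2))*20 + 12 = -(-3 + 2*(-10 + 2)/2)*20 + 12 = -(-3 + 2*(½)*(-8))*20 + 12 = -(-3 - 8)*20 + 12 = -1*(-11)*20 + 12 = 11*20 + 12 = 220 + 12 = 232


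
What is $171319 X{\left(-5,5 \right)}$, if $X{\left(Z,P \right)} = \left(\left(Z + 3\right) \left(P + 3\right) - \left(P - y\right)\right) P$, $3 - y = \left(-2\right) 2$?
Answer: $-11992330$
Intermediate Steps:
$y = 7$ ($y = 3 - \left(-2\right) 2 = 3 - -4 = 3 + 4 = 7$)
$X{\left(Z,P \right)} = P \left(7 - P + \left(3 + P\right) \left(3 + Z\right)\right)$ ($X{\left(Z,P \right)} = \left(\left(Z + 3\right) \left(P + 3\right) - \left(-7 + P\right)\right) P = \left(\left(3 + Z\right) \left(3 + P\right) - \left(-7 + P\right)\right) P = \left(\left(3 + P\right) \left(3 + Z\right) - \left(-7 + P\right)\right) P = \left(7 - P + \left(3 + P\right) \left(3 + Z\right)\right) P = P \left(7 - P + \left(3 + P\right) \left(3 + Z\right)\right)$)
$171319 X{\left(-5,5 \right)} = 171319 \cdot 5 \left(16 + 2 \cdot 5 + 3 \left(-5\right) + 5 \left(-5\right)\right) = 171319 \cdot 5 \left(16 + 10 - 15 - 25\right) = 171319 \cdot 5 \left(-14\right) = 171319 \left(-70\right) = -11992330$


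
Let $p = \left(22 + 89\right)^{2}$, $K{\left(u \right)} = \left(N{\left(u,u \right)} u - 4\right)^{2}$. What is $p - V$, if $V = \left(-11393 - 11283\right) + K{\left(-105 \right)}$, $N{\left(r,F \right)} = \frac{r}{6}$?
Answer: $- \frac{13306901}{4} \approx -3.3267 \cdot 10^{6}$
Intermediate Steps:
$N{\left(r,F \right)} = \frac{r}{6}$ ($N{\left(r,F \right)} = r \frac{1}{6} = \frac{r}{6}$)
$K{\left(u \right)} = \left(-4 + \frac{u^{2}}{6}\right)^{2}$ ($K{\left(u \right)} = \left(\frac{u}{6} u - 4\right)^{2} = \left(\frac{u^{2}}{6} - 4\right)^{2} = \left(-4 + \frac{u^{2}}{6}\right)^{2}$)
$p = 12321$ ($p = 111^{2} = 12321$)
$V = \frac{13356185}{4}$ ($V = \left(-11393 - 11283\right) + \frac{\left(-24 + \left(-105\right)^{2}\right)^{2}}{36} = \left(-11393 - 11283\right) + \frac{\left(-24 + 11025\right)^{2}}{36} = -22676 + \frac{11001^{2}}{36} = -22676 + \frac{1}{36} \cdot 121022001 = -22676 + \frac{13446889}{4} = \frac{13356185}{4} \approx 3.339 \cdot 10^{6}$)
$p - V = 12321 - \frac{13356185}{4} = - \frac{13306901}{4}$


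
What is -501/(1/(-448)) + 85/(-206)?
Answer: 46236203/206 ≈ 2.2445e+5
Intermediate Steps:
-501/(1/(-448)) + 85/(-206) = -501/(-1/448) + 85*(-1/206) = -501*(-448) - 85/206 = 224448 - 85/206 = 46236203/206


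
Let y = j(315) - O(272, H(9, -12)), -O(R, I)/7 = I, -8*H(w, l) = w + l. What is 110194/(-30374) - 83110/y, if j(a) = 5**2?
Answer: -10109708997/3356327 ≈ -3012.1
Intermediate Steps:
H(w, l) = -l/8 - w/8 (H(w, l) = -(w + l)/8 = -(l + w)/8 = -l/8 - w/8)
O(R, I) = -7*I
j(a) = 25
y = 221/8 (y = 25 - (-7)*(-1/8*(-12) - 1/8*9) = 25 - (-7)*(3/2 - 9/8) = 25 - (-7)*3/8 = 25 - 1*(-21/8) = 25 + 21/8 = 221/8 ≈ 27.625)
110194/(-30374) - 83110/y = 110194/(-30374) - 83110/221/8 = 110194*(-1/30374) - 83110*8/221 = -55097/15187 - 664880/221 = -10109708997/3356327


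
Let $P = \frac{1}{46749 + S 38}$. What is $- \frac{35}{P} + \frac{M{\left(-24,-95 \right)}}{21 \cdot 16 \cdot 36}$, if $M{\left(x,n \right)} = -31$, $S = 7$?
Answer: $- \frac{19904270431}{12096} \approx -1.6455 \cdot 10^{6}$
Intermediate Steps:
$P = \frac{1}{47015}$ ($P = \frac{1}{46749 + 7 \cdot 38} = \frac{1}{46749 + 266} = \frac{1}{47015} \approx 2.127 \cdot 10^{-5}$)
$- \frac{35}{P} + \frac{M{\left(-24,-95 \right)}}{21 \cdot 16 \cdot 36} = - 35 \frac{1}{\frac{1}{47015}} - \frac{31}{21 \cdot 16 \cdot 36} = \left(-35\right) 47015 - \frac{31}{336 \cdot 36} = -1645525 - \frac{31}{12096} = - \frac{19904270431}{12096}$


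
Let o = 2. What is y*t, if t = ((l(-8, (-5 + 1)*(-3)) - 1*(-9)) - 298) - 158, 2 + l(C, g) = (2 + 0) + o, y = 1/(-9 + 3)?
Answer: 445/6 ≈ 74.167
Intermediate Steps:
y = -⅙ (y = 1/(-6) = -⅙ ≈ -0.16667)
l(C, g) = 2 (l(C, g) = -2 + ((2 + 0) + 2) = -2 + (2 + 2) = -2 + 4 = 2)
t = -445 (t = ((2 - 1*(-9)) - 298) - 158 = ((2 + 9) - 298) - 158 = (11 - 298) - 158 = -287 - 158 = -445)
y*t = -⅙*(-445) = 445/6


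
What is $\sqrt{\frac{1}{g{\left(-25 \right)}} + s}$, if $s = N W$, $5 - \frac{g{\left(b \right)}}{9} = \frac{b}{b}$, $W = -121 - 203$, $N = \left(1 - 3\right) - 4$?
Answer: $\frac{\sqrt{69985}}{6} \approx 44.091$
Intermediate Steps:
$N = -6$ ($N = -2 - 4 = -6$)
$W = -324$ ($W = -121 - 203 = -324$)
$g{\left(b \right)} = 36$ ($g{\left(b \right)} = 45 - 9 \frac{b}{b} = 45 - 9 = 36$)
$s = 1944$ ($s = \left(-6\right) \left(-324\right) = 1944$)
$\sqrt{\frac{1}{g{\left(-25 \right)}} + s} = \sqrt{\frac{1}{36} + 1944} = \sqrt{\frac{69985}{36}} = \frac{\sqrt{69985}}{6}$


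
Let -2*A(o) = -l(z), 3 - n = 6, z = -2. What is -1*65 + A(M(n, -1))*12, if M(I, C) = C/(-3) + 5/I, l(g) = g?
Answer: -77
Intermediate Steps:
n = -3 (n = 3 - 1*6 = 3 - 6 = -3)
M(I, C) = 5/I - C/3 (M(I, C) = C*(-⅓) + 5/I = -C/3 + 5/I = 5/I - C/3)
A(o) = -1 (A(o) = -(-1)*(-2)/2 = -½*2 = -1)
-1*65 + A(M(n, -1))*12 = -1*65 - 1*12 = -65 - 12 = -77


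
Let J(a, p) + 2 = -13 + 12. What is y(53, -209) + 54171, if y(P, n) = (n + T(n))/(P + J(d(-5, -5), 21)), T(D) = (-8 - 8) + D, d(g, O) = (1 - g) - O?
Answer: 1354058/25 ≈ 54162.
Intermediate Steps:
d(g, O) = 1 - O - g
J(a, p) = -3 (J(a, p) = -2 + (-13 + 12) = -2 - 1 = -3)
T(D) = -16 + D
y(P, n) = (-16 + 2*n)/(-3 + P) (y(P, n) = (n + (-16 + n))/(P - 3) = (-16 + 2*n)/(-3 + P))
y(53, -209) + 54171 = 2*(-8 - 209)/(-3 + 53) + 54171 = 2*(-217)/50 + 54171 = 2*(1/50)*(-217) + 54171 = -217/25 + 54171 = 1354058/25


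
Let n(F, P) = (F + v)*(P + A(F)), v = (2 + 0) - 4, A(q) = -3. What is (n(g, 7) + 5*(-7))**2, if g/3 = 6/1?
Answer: 841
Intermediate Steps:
v = -2 (v = 2 - 4 = -2)
g = 18 (g = 3*(6/1) = 3*(6*1) = 3*6 = 18)
n(F, P) = (-3 + P)*(-2 + F) (n(F, P) = (F - 2)*(P - 3) = (-2 + F)*(-3 + P) = (-3 + P)*(-2 + F))
(n(g, 7) + 5*(-7))**2 = ((6 - 3*18 - 2*7 + 18*7) + 5*(-7))**2 = ((6 - 54 - 14 + 126) - 35)**2 = (64 - 35)**2 = 29**2 = 841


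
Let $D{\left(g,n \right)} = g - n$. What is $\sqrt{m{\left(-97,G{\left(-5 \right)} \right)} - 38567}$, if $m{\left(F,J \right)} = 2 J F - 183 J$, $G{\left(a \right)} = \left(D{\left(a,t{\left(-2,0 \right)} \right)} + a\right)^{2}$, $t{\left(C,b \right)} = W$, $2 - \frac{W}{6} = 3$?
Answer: $i \sqrt{44599} \approx 211.18 i$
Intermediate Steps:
$W = -6$ ($W = 12 - 18 = -6$)
$t{\left(C,b \right)} = -6$
$G{\left(a \right)} = \left(6 + 2 a\right)^{2}$ ($G{\left(a \right)} = \left(\left(a - -6\right) + a\right)^{2} = \left(\left(a + 6\right) + a\right)^{2} = \left(\left(6 + a\right) + a\right)^{2} = \left(6 + 2 a\right)^{2}$)
$m{\left(F,J \right)} = - 183 J + 2 F J$ ($m{\left(F,J \right)} = 2 F J - 183 J = - 183 J + 2 F J$)
$\sqrt{m{\left(-97,G{\left(-5 \right)} \right)} - 38567} = \sqrt{4 \left(3 - 5\right)^{2} \left(-183 + 2 \left(-97\right)\right) - 38567} = \sqrt{4 \left(-2\right)^{2} \left(-183 - 194\right) - 38567} = \sqrt{4 \cdot 4 \left(-377\right) - 38567} = \sqrt{16 \left(-377\right) - 38567} = \sqrt{-6032 - 38567} = \sqrt{-44599} = i \sqrt{44599}$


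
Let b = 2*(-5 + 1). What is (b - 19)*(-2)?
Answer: 54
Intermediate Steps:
b = -8 (b = 2*(-4) = -8)
(b - 19)*(-2) = (-8 - 19)*(-2) = -27*(-2) = 54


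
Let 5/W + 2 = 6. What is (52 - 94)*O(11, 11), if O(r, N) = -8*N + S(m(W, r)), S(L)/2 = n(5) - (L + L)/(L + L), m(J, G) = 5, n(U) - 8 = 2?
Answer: 2940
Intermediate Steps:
n(U) = 10 (n(U) = 8 + 2 = 10)
W = 5/4 (W = 5/(-2 + 6) = 5/4 ≈ 1.2500)
S(L) = 18 (S(L) = 2*(10 - (L + L)/(L + L)) = 2*(10 - 2*L/(2*L)) = 2*(10 - 2*L*1/(2*L)) = 2*(10 - 1*1) = 2*(10 - 1) = 2*9 = 18)
O(r, N) = 18 - 8*N (O(r, N) = -8*N + 18 = 18 - 8*N)
(52 - 94)*O(11, 11) = (52 - 94)*(18 - 8*11) = -42*(18 - 88) = -42*(-70) = 2940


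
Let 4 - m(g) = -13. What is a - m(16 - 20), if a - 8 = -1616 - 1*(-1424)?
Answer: -201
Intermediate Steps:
m(g) = 17 (m(g) = 4 - 1*(-13) = 4 + 13 = 17)
a = -184 (a = 8 + (-1616 - 1*(-1424)) = 8 + (-1616 + 1424) = 8 - 192 = -184)
a - m(16 - 20) = -184 - 1*17 = -184 - 17 = -201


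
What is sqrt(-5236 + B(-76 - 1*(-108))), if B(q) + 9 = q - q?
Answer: I*sqrt(5245) ≈ 72.422*I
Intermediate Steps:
B(q) = -9 (B(q) = -9 + (q - q) = -9 + 0 = -9)
sqrt(-5236 + B(-76 - 1*(-108))) = sqrt(-5236 - 9) = sqrt(-5245) = I*sqrt(5245)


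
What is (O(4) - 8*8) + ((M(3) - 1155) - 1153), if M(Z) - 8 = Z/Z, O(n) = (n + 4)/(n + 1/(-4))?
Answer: -35413/15 ≈ -2360.9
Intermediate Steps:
O(n) = (4 + n)/(-¼ + n) (O(n) = (4 + n)/(n - ¼) = (4 + n)/(-¼ + n))
M(Z) = 9 (M(Z) = 8 + Z/Z = 8 + 1 = 9)
(O(4) - 8*8) + ((M(3) - 1155) - 1153) = (4*(4 + 4)/(-1 + 4*4) - 8*8) + ((9 - 1155) - 1153) = (4*8/(-1 + 16) - 64) + (-1146 - 1153) = (4*8/15 - 64) - 2299 = (4*(1/15)*8 - 64) - 2299 = (32/15 - 64) - 2299 = -928/15 - 2299 = -35413/15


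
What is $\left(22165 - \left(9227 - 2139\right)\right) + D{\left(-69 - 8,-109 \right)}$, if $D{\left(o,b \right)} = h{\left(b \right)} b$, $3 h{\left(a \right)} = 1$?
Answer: $\frac{45122}{3} \approx 15041.0$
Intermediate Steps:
$h{\left(a \right)} = \frac{1}{3}$ ($h{\left(a \right)} = \frac{1}{3} \cdot 1 = \frac{1}{3}$)
$D{\left(o,b \right)} = \frac{b}{3}$
$\left(22165 - \left(9227 - 2139\right)\right) + D{\left(-69 - 8,-109 \right)} = \left(22165 - \left(9227 - 2139\right)\right) + \frac{1}{3} \left(-109\right) = \left(22165 - 7088\right) - \frac{109}{3} = 15077 - \frac{109}{3} = \frac{45122}{3}$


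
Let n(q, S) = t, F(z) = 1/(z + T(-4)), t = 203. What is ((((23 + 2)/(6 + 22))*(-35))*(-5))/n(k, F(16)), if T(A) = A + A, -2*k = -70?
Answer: 625/812 ≈ 0.76970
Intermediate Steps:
k = 35 (k = -½*(-70) = 35)
T(A) = 2*A
F(z) = 1/(-8 + z) (F(z) = 1/(z + 2*(-4)) = 1/(z - 8) = 1/(-8 + z))
n(q, S) = 203
((((23 + 2)/(6 + 22))*(-35))*(-5))/n(k, F(16)) = ((((23 + 2)/(6 + 22))*(-35))*(-5))/203 = (((25/28)*(-35))*(-5))*(1/203) = -125/4*(-5)*(1/203) = (625/4)*(1/203) = 625/812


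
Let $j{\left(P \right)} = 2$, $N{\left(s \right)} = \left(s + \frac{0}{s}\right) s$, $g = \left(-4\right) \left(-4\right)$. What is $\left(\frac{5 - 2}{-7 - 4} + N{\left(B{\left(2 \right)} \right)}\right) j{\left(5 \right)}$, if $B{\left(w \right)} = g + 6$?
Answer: $\frac{10642}{11} \approx 967.45$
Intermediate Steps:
$g = 16$
$B{\left(w \right)} = 22$ ($B{\left(w \right)} = 16 + 6 = 22$)
$N{\left(s \right)} = s^{2}$ ($N{\left(s \right)} = \left(s + 0\right) s = s s = s^{2}$)
$\left(\frac{5 - 2}{-7 - 4} + N{\left(B{\left(2 \right)} \right)}\right) j{\left(5 \right)} = \left(\frac{5 - 2}{-7 - 4} + 22^{2}\right) 2 = \left(\frac{3}{-11} + 484\right) 2 = \left(3 \left(- \frac{1}{11}\right) + 484\right) 2 = \left(- \frac{3}{11} + 484\right) 2 = \frac{5321}{11} \cdot 2 = \frac{10642}{11}$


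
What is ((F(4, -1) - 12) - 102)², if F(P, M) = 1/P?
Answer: 207025/16 ≈ 12939.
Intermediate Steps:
((F(4, -1) - 12) - 102)² = ((1/4 - 12) - 102)² = ((¼ - 12) - 102)² = (-47/4 - 102)² = (-455/4)² = 207025/16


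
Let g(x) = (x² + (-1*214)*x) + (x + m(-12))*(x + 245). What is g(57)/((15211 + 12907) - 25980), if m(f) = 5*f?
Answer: -9855/2138 ≈ -4.6095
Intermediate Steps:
g(x) = x² - 214*x + (-60 + x)*(245 + x) (g(x) = (x² + (-1*214)*x) + (x + 5*(-12))*(x + 245) = (x² - 214*x) + (x - 60)*(245 + x) = (x² - 214*x) + (-60 + x)*(245 + x) = x² - 214*x + (-60 + x)*(245 + x))
g(57)/((15211 + 12907) - 25980) = (-14700 - 29*57 + 2*57²)/((15211 + 12907) - 25980) = (-14700 - 1653 + 2*3249)/(28118 - 25980) = (-14700 - 1653 + 6498)/2138 = -9855*1/2138 = -9855/2138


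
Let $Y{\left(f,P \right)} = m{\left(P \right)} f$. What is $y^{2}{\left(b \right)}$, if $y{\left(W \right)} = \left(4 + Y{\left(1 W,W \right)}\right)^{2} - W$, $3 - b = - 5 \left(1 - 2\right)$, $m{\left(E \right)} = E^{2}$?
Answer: $324$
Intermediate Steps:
$Y{\left(f,P \right)} = f P^{2}$ ($Y{\left(f,P \right)} = P^{2} f = f P^{2}$)
$b = -2$ ($b = 3 - - 5 \left(1 - 2\right) = 3 - \left(-5\right) \left(-1\right) = 3 - 5 = -2$)
$y{\left(W \right)} = \left(4 + W^{3}\right)^{2} - W$ ($y{\left(W \right)} = \left(4 + 1 W W^{2}\right)^{2} - W = \left(4 + W W^{2}\right)^{2} - W = \left(4 + W^{3}\right)^{2} - W$)
$y^{2}{\left(b \right)} = \left(\left(4 + \left(-2\right)^{3}\right)^{2} - -2\right)^{2} = \left(\left(4 - 8\right)^{2} + 2\right)^{2} = \left(\left(-4\right)^{2} + 2\right)^{2} = \left(16 + 2\right)^{2} = 18^{2} = 324$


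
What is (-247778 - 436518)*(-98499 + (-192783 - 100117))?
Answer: 267832770104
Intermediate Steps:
(-247778 - 436518)*(-98499 + (-192783 - 100117)) = -684296*(-98499 - 292900) = -684296*(-391399) = 267832770104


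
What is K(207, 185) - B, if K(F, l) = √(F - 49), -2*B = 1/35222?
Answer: 1/70444 + √158 ≈ 12.570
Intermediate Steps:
B = -1/70444 (B = -½/35222 = -½*1/35222 = -1/70444 ≈ -1.4196e-5)
K(F, l) = √(-49 + F)
K(207, 185) - B = √(-49 + 207) - 1*(-1/70444) = √158 + 1/70444 = 1/70444 + √158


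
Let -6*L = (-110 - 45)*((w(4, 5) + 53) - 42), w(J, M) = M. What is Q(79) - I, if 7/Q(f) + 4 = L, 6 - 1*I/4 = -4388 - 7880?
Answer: -60289867/1228 ≈ -49096.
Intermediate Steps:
I = 49096 (I = 24 - 4*(-4388 - 7880) = 24 - 4*(-12268) = 24 + 49072 = 49096)
L = 1240/3 (L = -(-110 - 45)*((5 + 53) - 42)/6 = -(-155)*(58 - 42)/6 = -(-155)*16/6 = -⅙*(-2480) = 1240/3 ≈ 413.33)
Q(f) = 21/1228 (Q(f) = 7/(-4 + 1240/3) = 7/(1228/3) = 7*(3/1228) = 21/1228)
Q(79) - I = 21/1228 - 1*49096 = 21/1228 - 49096 = -60289867/1228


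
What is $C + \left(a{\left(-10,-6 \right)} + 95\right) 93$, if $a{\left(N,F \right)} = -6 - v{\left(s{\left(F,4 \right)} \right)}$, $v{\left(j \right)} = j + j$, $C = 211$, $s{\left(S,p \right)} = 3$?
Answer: $7930$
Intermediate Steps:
$v{\left(j \right)} = 2 j$
$a{\left(N,F \right)} = -12$ ($a{\left(N,F \right)} = -6 - 2 \cdot 3 = -6 - 6 = -12$)
$C + \left(a{\left(-10,-6 \right)} + 95\right) 93 = 211 + \left(-12 + 95\right) 93 = 211 + 83 \cdot 93 = 211 + 7719 = 7930$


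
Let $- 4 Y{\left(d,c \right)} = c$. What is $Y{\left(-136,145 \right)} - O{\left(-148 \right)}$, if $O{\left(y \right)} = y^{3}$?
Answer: $\frac{12967023}{4} \approx 3.2418 \cdot 10^{6}$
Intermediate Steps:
$Y{\left(d,c \right)} = - \frac{c}{4}$
$Y{\left(-136,145 \right)} - O{\left(-148 \right)} = \left(- \frac{1}{4}\right) 145 - \left(-148\right)^{3} = - \frac{145}{4} - -3241792 = - \frac{145}{4} + 3241792 = \frac{12967023}{4}$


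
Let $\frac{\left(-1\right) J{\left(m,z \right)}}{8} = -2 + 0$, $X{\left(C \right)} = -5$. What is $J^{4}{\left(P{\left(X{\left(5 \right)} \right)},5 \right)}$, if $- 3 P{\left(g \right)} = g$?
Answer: $65536$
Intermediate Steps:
$P{\left(g \right)} = - \frac{g}{3}$
$J{\left(m,z \right)} = 16$ ($J{\left(m,z \right)} = - 8 \left(-2 + 0\right) = \left(-8\right) \left(-2\right) = 16$)
$J^{4}{\left(P{\left(X{\left(5 \right)} \right)},5 \right)} = 16^{4} = 65536$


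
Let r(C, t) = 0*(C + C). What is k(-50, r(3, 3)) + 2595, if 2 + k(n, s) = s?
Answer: 2593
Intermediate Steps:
r(C, t) = 0 (r(C, t) = 0*(2*C) = 0)
k(n, s) = -2 + s
k(-50, r(3, 3)) + 2595 = (-2 + 0) + 2595 = -2 + 2595 = 2593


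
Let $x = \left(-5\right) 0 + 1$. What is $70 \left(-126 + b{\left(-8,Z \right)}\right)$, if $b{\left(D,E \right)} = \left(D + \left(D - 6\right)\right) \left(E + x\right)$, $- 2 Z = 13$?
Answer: $-350$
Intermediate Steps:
$Z = - \frac{13}{2}$ ($Z = \left(- \frac{1}{2}\right) 13 = - \frac{13}{2} \approx -6.5$)
$x = 1$ ($x = 0 + 1 = 1$)
$b{\left(D,E \right)} = \left(1 + E\right) \left(-6 + 2 D\right)$ ($b{\left(D,E \right)} = \left(D + \left(D - 6\right)\right) \left(E + 1\right) = \left(D + \left(-6 + D\right)\right) \left(1 + E\right) = \left(-6 + 2 D\right) \left(1 + E\right) = \left(1 + E\right) \left(-6 + 2 D\right)$)
$70 \left(-126 + b{\left(-8,Z \right)}\right) = 70 \left(-126 + \left(-6 - -39 + 2 \left(-8\right) + 2 \left(-8\right) \left(- \frac{13}{2}\right)\right)\right) = 70 \left(-126 + \left(-6 + 39 - 16 + 104\right)\right) = 70 \left(-126 + 121\right) = 70 \left(-5\right) = -350$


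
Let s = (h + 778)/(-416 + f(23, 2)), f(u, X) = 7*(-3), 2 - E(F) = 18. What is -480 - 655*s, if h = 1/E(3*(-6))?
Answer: 4796625/6992 ≈ 686.02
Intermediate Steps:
E(F) = -16 (E(F) = 2 - 1*18 = 2 - 18 = -16)
h = -1/16 (h = 1/(-16) = -1/16 ≈ -0.062500)
f(u, X) = -21
s = -12447/6992 (s = (-1/16 + 778)/(-416 - 21) = (12447/16)/(-437) = (12447/16)*(-1/437) = -12447/6992 ≈ -1.7802)
-480 - 655*s = -480 - 655*(-12447/6992) = -480 + 8152785/6992 = 4796625/6992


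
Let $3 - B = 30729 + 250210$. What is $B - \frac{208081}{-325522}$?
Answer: $- \frac{91450640511}{325522} \approx -2.8094 \cdot 10^{5}$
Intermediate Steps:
$B = -280936$ ($B = 3 - \left(30729 + 250210\right) = 3 - 280939 = -280936$)
$B - \frac{208081}{-325522} = -280936 - \frac{208081}{-325522} = -280936 - - \frac{208081}{325522} = -280936 + \frac{208081}{325522} = - \frac{91450640511}{325522}$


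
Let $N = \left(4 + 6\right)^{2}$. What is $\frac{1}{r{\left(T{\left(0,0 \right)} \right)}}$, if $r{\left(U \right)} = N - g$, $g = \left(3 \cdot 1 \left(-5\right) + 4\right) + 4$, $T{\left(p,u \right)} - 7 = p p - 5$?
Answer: $\frac{1}{107} \approx 0.0093458$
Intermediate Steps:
$N = 100$ ($N = 10^{2} = 100$)
$T{\left(p,u \right)} = 2 + p^{2}$ ($T{\left(p,u \right)} = 7 + \left(p p - 5\right) = 7 + \left(p^{2} - 5\right) = 7 + \left(-5 + p^{2}\right) = 2 + p^{2}$)
$g = -7$ ($g = \left(3 \left(-5\right) + 4\right) + 4 = \left(-15 + 4\right) + 4 = -11 + 4 = -7$)
$r{\left(U \right)} = 107$ ($r{\left(U \right)} = 100 - -7 = 100 + 7 = 107$)
$\frac{1}{r{\left(T{\left(0,0 \right)} \right)}} = \frac{1}{107}$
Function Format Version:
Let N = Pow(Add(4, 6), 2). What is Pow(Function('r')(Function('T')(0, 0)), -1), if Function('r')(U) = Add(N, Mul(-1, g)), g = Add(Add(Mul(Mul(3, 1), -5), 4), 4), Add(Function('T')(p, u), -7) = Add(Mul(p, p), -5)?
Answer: Rational(1, 107) ≈ 0.0093458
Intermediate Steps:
N = 100 (N = Pow(10, 2) = 100)
Function('T')(p, u) = Add(2, Pow(p, 2)) (Function('T')(p, u) = Add(7, Add(Mul(p, p), -5)) = Add(7, Add(Pow(p, 2), -5)) = Add(7, Add(-5, Pow(p, 2))) = Add(2, Pow(p, 2)))
g = -7 (g = Add(Add(Mul(3, -5), 4), 4) = Add(Add(-15, 4), 4) = Add(-11, 4) = -7)
Function('r')(U) = 107 (Function('r')(U) = Add(100, Mul(-1, -7)) = Add(100, 7) = 107)
Pow(Function('r')(Function('T')(0, 0)), -1) = Pow(107, -1) = Rational(1, 107)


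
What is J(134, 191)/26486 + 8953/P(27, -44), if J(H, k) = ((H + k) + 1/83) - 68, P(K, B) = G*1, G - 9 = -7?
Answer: 9840881389/2198338 ≈ 4476.5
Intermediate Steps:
G = 2 (G = 9 - 7 = 2)
P(K, B) = 2 (P(K, B) = 2*1 = 2)
J(H, k) = -5643/83 + H + k (J(H, k) = ((H + k) + 1/83) - 68 = (1/83 + H + k) - 68 = -5643/83 + H + k)
J(134, 191)/26486 + 8953/P(27, -44) = (-5643/83 + 134 + 191)/26486 + 8953/2 = (21332/83)*(1/26486) + 8953*(½) = 10666/1099169 + 8953/2 = 9840881389/2198338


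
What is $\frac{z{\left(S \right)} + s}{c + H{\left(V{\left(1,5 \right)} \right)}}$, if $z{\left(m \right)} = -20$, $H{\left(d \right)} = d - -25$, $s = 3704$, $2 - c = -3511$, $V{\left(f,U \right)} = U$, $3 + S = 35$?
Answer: $\frac{1228}{1181} \approx 1.0398$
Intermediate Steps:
$S = 32$ ($S = -3 + 35 = 32$)
$c = 3513$ ($c = 2 - -3511 = 2 + 3511 = 3513$)
$H{\left(d \right)} = 25 + d$ ($H{\left(d \right)} = d + 25 = 25 + d$)
$\frac{z{\left(S \right)} + s}{c + H{\left(V{\left(1,5 \right)} \right)}} = \frac{-20 + 3704}{3513 + \left(25 + 5\right)} = \frac{3684}{3513 + 30} = \frac{3684}{3543} = 3684 \cdot \frac{1}{3543} = \frac{1228}{1181}$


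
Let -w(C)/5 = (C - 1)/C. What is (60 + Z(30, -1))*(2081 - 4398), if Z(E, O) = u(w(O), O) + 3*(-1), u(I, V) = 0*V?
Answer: -132069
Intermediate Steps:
w(C) = -5*(-1 + C)/C (w(C) = -5*(C - 1)/C = -5*(-1 + C)/C)
u(I, V) = 0
Z(E, O) = -3 (Z(E, O) = 0 + 3*(-1) = 0 - 3 = -3)
(60 + Z(30, -1))*(2081 - 4398) = (60 - 3)*(2081 - 4398) = 57*(-2317) = -132069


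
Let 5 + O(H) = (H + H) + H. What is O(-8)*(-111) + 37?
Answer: 3256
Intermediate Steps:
O(H) = -5 + 3*H (O(H) = -5 + ((H + H) + H) = -5 + (2*H + H) = -5 + 3*H)
O(-8)*(-111) + 37 = (-5 + 3*(-8))*(-111) + 37 = (-5 - 24)*(-111) + 37 = -29*(-111) + 37 = 3219 + 37 = 3256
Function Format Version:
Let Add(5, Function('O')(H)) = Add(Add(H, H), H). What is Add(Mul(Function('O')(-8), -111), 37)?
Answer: 3256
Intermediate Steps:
Function('O')(H) = Add(-5, Mul(3, H)) (Function('O')(H) = Add(-5, Add(Add(H, H), H)) = Add(-5, Add(Mul(2, H), H)) = Add(-5, Mul(3, H)))
Add(Mul(Function('O')(-8), -111), 37) = Add(Mul(Add(-5, Mul(3, -8)), -111), 37) = Add(Mul(Add(-5, -24), -111), 37) = Add(Mul(-29, -111), 37) = Add(3219, 37) = 3256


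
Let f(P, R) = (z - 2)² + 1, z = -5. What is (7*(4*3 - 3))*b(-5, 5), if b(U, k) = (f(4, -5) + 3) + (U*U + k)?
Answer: 5229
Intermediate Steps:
f(P, R) = 50 (f(P, R) = (-5 - 2)² + 1 = (-7)² + 1 = 49 + 1 = 50)
b(U, k) = 53 + k + U² (b(U, k) = (50 + 3) + (U*U + k) = 53 + (U² + k) = 53 + (k + U²) = 53 + k + U²)
(7*(4*3 - 3))*b(-5, 5) = (7*(4*3 - 3))*(53 + 5 + (-5)²) = (7*(12 - 3))*(53 + 5 + 25) = (7*9)*83 = 63*83 = 5229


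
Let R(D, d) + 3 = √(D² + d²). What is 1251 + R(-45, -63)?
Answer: 1248 + 9*√74 ≈ 1325.4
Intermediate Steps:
R(D, d) = -3 + √(D² + d²)
1251 + R(-45, -63) = 1251 + (-3 + √((-45)² + (-63)²)) = 1251 + (-3 + √(2025 + 3969)) = 1251 + (-3 + √5994) = 1251 + (-3 + 9*√74) = 1248 + 9*√74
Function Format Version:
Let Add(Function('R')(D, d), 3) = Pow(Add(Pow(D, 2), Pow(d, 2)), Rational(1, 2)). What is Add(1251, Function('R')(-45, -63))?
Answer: Add(1248, Mul(9, Pow(74, Rational(1, 2)))) ≈ 1325.4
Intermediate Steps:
Function('R')(D, d) = Add(-3, Pow(Add(Pow(D, 2), Pow(d, 2)), Rational(1, 2)))
Add(1251, Function('R')(-45, -63)) = Add(1251, Add(-3, Pow(Add(Pow(-45, 2), Pow(-63, 2)), Rational(1, 2)))) = Add(1251, Add(-3, Pow(Add(2025, 3969), Rational(1, 2)))) = Add(1251, Add(-3, Pow(5994, Rational(1, 2)))) = Add(1251, Add(-3, Mul(9, Pow(74, Rational(1, 2))))) = Add(1248, Mul(9, Pow(74, Rational(1, 2))))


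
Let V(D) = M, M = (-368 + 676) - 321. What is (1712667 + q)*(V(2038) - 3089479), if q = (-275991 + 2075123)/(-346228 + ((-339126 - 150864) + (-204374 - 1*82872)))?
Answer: -743068364863375894/140433 ≈ -5.2913e+12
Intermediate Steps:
M = -13 (M = 308 - 321 = -13)
q = -449783/280866 (q = 1799132/(-346228 + (-489990 + (-204374 - 82872))) = 1799132/(-346228 + (-489990 - 287246)) = 1799132/(-346228 - 777236) = 1799132/(-1123464) = 1799132*(-1/1123464) = -449783/280866 ≈ -1.6014)
V(D) = -13
(1712667 + q)*(V(2038) - 3089479) = (1712667 - 449783/280866)*(-13 - 3089479) = (481029479839/280866)*(-3089492) = -743068364863375894/140433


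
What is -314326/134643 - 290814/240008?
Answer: -3015705895/850405188 ≈ -3.5462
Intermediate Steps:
-314326/134643 - 290814/240008 = -314326*1/134643 - 290814*1/240008 = -314326/134643 - 7653/6316 = -3015705895/850405188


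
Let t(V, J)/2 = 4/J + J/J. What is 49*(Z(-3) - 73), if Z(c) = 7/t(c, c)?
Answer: -8183/2 ≈ -4091.5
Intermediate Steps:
t(V, J) = 2 + 8/J (t(V, J) = 2*(4/J + J/J) = 2*(4/J + 1) = 2*(1 + 4/J) = 2 + 8/J)
Z(c) = 7/(2 + 8/c)
49*(Z(-3) - 73) = 49*((7/2)*(-3)/(4 - 3) - 73) = 49*((7/2)*(-3)/1 - 73) = 49*((7/2)*(-3)*1 - 73) = 49*(-21/2 - 73) = 49*(-167/2) = -8183/2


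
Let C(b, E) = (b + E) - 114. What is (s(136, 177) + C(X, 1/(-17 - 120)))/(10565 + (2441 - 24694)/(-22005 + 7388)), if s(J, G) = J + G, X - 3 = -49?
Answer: 153186160/10579883773 ≈ 0.014479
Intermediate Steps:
X = -46 (X = 3 - 49 = -46)
C(b, E) = -114 + E + b (C(b, E) = (E + b) - 114 = -114 + E + b)
s(J, G) = G + J
(s(136, 177) + C(X, 1/(-17 - 120)))/(10565 + (2441 - 24694)/(-22005 + 7388)) = ((177 + 136) + (-114 + 1/(-17 - 120) - 46))/(10565 + (2441 - 24694)/(-22005 + 7388)) = (313 + (-114 + 1/(-137) - 46))/(10565 - 22253/(-14617)) = (313 + (-114 - 1/137 - 46))/(10565 - 22253*(-1/14617)) = (313 - 21921/137)/(10565 + 22253/14617) = 20960/(137*(154450858/14617)) = (20960/137)*(14617/154450858) = 153186160/10579883773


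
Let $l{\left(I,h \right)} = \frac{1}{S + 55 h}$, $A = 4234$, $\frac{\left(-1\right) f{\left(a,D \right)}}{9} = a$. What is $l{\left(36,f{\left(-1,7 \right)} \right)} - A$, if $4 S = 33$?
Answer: $- \frac{8523038}{2013} \approx -4234.0$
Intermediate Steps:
$f{\left(a,D \right)} = - 9 a$
$S = \frac{33}{4}$ ($S = \frac{1}{4} \cdot 33 = \frac{33}{4} \approx 8.25$)
$l{\left(I,h \right)} = \frac{1}{\frac{33}{4} + 55 h}$
$l{\left(36,f{\left(-1,7 \right)} \right)} - A = \frac{4}{11 \left(3 + 20 \left(\left(-9\right) \left(-1\right)\right)\right)} - 4234 = \frac{4}{11 \left(3 + 20 \cdot 9\right)} - 4234 = \frac{4}{11 \left(3 + 180\right)} - 4234 = \frac{4}{11 \cdot 183} - 4234 = \frac{4}{11} \cdot \frac{1}{183} - 4234 = \frac{4}{2013} - 4234 = - \frac{8523038}{2013}$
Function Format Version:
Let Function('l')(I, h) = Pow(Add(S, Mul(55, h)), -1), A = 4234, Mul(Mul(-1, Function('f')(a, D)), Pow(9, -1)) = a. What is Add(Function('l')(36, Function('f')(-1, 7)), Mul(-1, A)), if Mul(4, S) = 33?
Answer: Rational(-8523038, 2013) ≈ -4234.0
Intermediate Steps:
Function('f')(a, D) = Mul(-9, a)
S = Rational(33, 4) (S = Mul(Rational(1, 4), 33) = Rational(33, 4) ≈ 8.2500)
Function('l')(I, h) = Pow(Add(Rational(33, 4), Mul(55, h)), -1)
Add(Function('l')(36, Function('f')(-1, 7)), Mul(-1, A)) = Add(Mul(Rational(4, 11), Pow(Add(3, Mul(20, Mul(-9, -1))), -1)), Mul(-1, 4234)) = Add(Mul(Rational(4, 11), Pow(Add(3, Mul(20, 9)), -1)), -4234) = Add(Mul(Rational(4, 11), Pow(Add(3, 180), -1)), -4234) = Add(Mul(Rational(4, 11), Pow(183, -1)), -4234) = Add(Mul(Rational(4, 11), Rational(1, 183)), -4234) = Add(Rational(4, 2013), -4234) = Rational(-8523038, 2013)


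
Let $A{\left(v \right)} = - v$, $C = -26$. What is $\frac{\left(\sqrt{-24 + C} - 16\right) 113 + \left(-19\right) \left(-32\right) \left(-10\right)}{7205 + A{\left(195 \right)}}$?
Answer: $- \frac{3944}{3505} + \frac{113 i \sqrt{2}}{1402} \approx -1.1252 + 0.11398 i$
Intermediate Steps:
$\frac{\left(\sqrt{-24 + C} - 16\right) 113 + \left(-19\right) \left(-32\right) \left(-10\right)}{7205 + A{\left(195 \right)}} = \frac{\left(\sqrt{-24 - 26} - 16\right) 113 + \left(-19\right) \left(-32\right) \left(-10\right)}{7205 - 195} = \frac{\left(\sqrt{-50} - 16\right) 113 + 608 \left(-10\right)}{7205 - 195} = \frac{\left(5 i \sqrt{2} - 16\right) 113 - 6080}{7010} = \left(\left(-16 + 5 i \sqrt{2}\right) 113 - 6080\right) \frac{1}{7010} = \left(\left(-1808 + 565 i \sqrt{2}\right) - 6080\right) \frac{1}{7010} = \left(-7888 + 565 i \sqrt{2}\right) \frac{1}{7010} = - \frac{3944}{3505} + \frac{113 i \sqrt{2}}{1402}$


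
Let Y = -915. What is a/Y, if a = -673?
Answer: 673/915 ≈ 0.73552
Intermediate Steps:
a/Y = -673/(-915) = -673*(-1/915) = 673/915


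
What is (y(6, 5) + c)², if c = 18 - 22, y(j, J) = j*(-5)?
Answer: 1156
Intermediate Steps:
y(j, J) = -5*j
c = -4
(y(6, 5) + c)² = (-5*6 - 4)² = (-30 - 4)² = (-34)² = 1156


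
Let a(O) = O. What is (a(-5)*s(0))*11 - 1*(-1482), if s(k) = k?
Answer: 1482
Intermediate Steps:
(a(-5)*s(0))*11 - 1*(-1482) = -5*0*11 - 1*(-1482) = 0*11 + 1482 = 0 + 1482 = 1482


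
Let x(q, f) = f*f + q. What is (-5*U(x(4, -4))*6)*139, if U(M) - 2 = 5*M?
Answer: -425340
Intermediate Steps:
x(q, f) = q + f² (x(q, f) = f² + q = q + f²)
U(M) = 2 + 5*M
(-5*U(x(4, -4))*6)*139 = (-5*(2 + 5*(4 + (-4)²))*6)*139 = (-5*(2 + 5*(4 + 16))*6)*139 = (-5*(2 + 5*20)*6)*139 = (-5*(2 + 100)*6)*139 = (-5*102*6)*139 = -510*6*139 = -3060*139 = -425340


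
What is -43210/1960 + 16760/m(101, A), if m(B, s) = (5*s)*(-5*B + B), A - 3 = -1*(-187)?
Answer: -41542119/1880620 ≈ -22.090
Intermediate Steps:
A = 190 (A = 3 - 1*(-187) = 3 + 187 = 190)
m(B, s) = -20*B*s (m(B, s) = (5*s)*(-4*B) = -20*B*s)
-43210/1960 + 16760/m(101, A) = -43210/1960 + 16760/((-20*101*190)) = -43210*1/1960 + 16760/(-383800) = -4321/196 + 16760*(-1/383800) = -4321/196 - 419/9595 = -41542119/1880620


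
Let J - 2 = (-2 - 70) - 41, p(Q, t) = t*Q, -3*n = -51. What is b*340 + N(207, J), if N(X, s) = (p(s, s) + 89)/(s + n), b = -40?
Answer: -645405/47 ≈ -13732.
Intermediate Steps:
n = 17 (n = -⅓*(-51) = 17)
p(Q, t) = Q*t
J = -111 (J = 2 + ((-2 - 70) - 41) = 2 + (-72 - 41) = 2 - 113 = -111)
N(X, s) = (89 + s²)/(17 + s) (N(X, s) = (s*s + 89)/(s + 17) = (s² + 89)/(17 + s) = (89 + s²)/(17 + s))
b*340 + N(207, J) = -40*340 + (89 + (-111)²)/(17 - 111) = -13600 + (89 + 12321)/(-94) = -13600 - 1/94*12410 = -13600 - 6205/47 = -645405/47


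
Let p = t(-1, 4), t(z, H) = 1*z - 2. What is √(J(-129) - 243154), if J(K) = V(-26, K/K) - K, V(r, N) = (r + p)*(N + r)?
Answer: 10*I*√2423 ≈ 492.24*I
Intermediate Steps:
t(z, H) = -2 + z (t(z, H) = z - 2 = -2 + z)
p = -3 (p = -2 - 1 = -3)
V(r, N) = (-3 + r)*(N + r) (V(r, N) = (r - 3)*(N + r) = (-3 + r)*(N + r))
J(K) = 725 - K (J(K) = ((-26)² - 3*K/K - 3*(-26) + (K/K)*(-26)) - K = (676 - 3*1 + 78 + 1*(-26)) - K = (676 - 3 + 78 - 26) - K = 725 - K)
√(J(-129) - 243154) = √((725 - 1*(-129)) - 243154) = √((725 + 129) - 243154) = √(854 - 243154) = √(-242300) = 10*I*√2423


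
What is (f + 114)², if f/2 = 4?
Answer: 14884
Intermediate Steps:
f = 8 (f = 2*4 = 8)
(f + 114)² = (8 + 114)² = 122² = 14884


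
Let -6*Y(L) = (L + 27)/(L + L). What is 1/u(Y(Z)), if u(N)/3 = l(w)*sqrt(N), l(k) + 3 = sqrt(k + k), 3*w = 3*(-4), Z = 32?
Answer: -32*sqrt(177)/3009 + 8*I*sqrt(354)/1003 ≈ -0.14149 + 0.15007*I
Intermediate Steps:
Y(L) = -(27 + L)/(12*L) (Y(L) = -(L + 27)/(6*(L + L)) = -(27 + L)/(6*(2*L)) = -(27 + L)*1/(2*L)/6 = -(27 + L)/(12*L))
w = -4 (w = (3*(-4))/3 = (1/3)*(-12) = -4)
l(k) = -3 + sqrt(2)*sqrt(k) (l(k) = -3 + sqrt(k + k) = -3 + sqrt(2*k) = -3 + sqrt(2)*sqrt(k))
u(N) = 3*sqrt(N)*(-3 + 2*I*sqrt(2)) (u(N) = 3*((-3 + sqrt(2)*sqrt(-4))*sqrt(N)) = 3*((-3 + sqrt(2)*(2*I))*sqrt(N)) = 3*((-3 + 2*I*sqrt(2))*sqrt(N)) = 3*(sqrt(N)*(-3 + 2*I*sqrt(2))) = 3*sqrt(N)*(-3 + 2*I*sqrt(2)))
1/u(Y(Z)) = 1/(sqrt((1/12)*(-27 - 1*32)/32)*(-9 + 6*I*sqrt(2))) = 1/(sqrt((1/12)*(1/32)*(-27 - 32))*(-9 + 6*I*sqrt(2))) = 1/(sqrt((1/12)*(1/32)*(-59))*(-9 + 6*I*sqrt(2))) = 1/(sqrt(-59/384)*(-9 + 6*I*sqrt(2))) = 1/((I*sqrt(354)/48)*(-9 + 6*I*sqrt(2))) = 1/(I*sqrt(354)*(-9 + 6*I*sqrt(2))/48) = -8*I*sqrt(354)/(59*(-9 + 6*I*sqrt(2)))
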